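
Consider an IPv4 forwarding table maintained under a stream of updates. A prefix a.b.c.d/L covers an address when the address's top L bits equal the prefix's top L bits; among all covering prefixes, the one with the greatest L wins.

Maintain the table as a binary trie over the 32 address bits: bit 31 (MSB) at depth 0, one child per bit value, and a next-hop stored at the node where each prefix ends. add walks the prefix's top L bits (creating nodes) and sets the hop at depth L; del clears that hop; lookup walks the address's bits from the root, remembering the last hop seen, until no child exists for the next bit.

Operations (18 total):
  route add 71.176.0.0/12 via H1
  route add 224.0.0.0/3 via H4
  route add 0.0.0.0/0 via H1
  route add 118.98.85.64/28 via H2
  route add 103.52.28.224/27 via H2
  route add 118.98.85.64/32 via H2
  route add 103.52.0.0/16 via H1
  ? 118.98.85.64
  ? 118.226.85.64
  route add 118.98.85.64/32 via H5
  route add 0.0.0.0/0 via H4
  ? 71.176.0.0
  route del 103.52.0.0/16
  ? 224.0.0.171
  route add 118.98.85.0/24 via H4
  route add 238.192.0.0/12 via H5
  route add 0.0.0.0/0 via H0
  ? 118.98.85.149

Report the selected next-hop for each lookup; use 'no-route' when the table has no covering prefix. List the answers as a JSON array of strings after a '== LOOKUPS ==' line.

Trace:
  + 71.176.0.0/12 (H1) depth=12
  + 224.0.0.0/3 (H4) depth=3
  + 0.0.0.0/0 (H1) depth=0
  + 118.98.85.64/28 (H2) depth=28
  + 103.52.28.224/27 (H2) depth=27
  + 118.98.85.64/32 (H2) depth=32
  + 103.52.0.0/16 (H1) depth=16
  lookup 118.98.85.64: bits 01110110011000100101010101000000 walk d0:H1→d1:-→d2:-→d3:-→d4:-→d5:-→d6:-→d7:-→d8:-→d9:-→d10:-→d11:-→d12:-→d13:-→d14:-→d15:-→d16:-→d17:-→d18:-→d19:-→d20:-→d21:-→d22:-→d23:-→d24:-→d25:-→d26:-→d27:-→d28:H2→d29:-→d30:-→d31:-→d32:H2 -> H2
  lookup 118.226.85.64: bits 01110110 walk d0:H1→d1:-→d2:-→d3:-→d4:-→d5:-→d6:-→d7:-→d8:- -> H1
  + 118.98.85.64/32 (H5) depth=32
  + 0.0.0.0/0 (H4) depth=0
  lookup 71.176.0.0: bits 010001111011 walk d0:H4→d1:-→d2:-→d3:-→d4:-→d5:-→d6:-→d7:-→d8:-→d9:-→d10:-→d11:-→d12:H1 -> H1
  del 103.52.0.0/16 (clear depth 16)
  lookup 224.0.0.171: bits 111 walk d0:H4→d1:-→d2:-→d3:H4 -> H4
  + 118.98.85.0/24 (H4) depth=24
  + 238.192.0.0/12 (H5) depth=12
  + 0.0.0.0/0 (H0) depth=0
  lookup 118.98.85.149: bits 011101100110001001010101 walk d0:H0→d1:-→d2:-→d3:-→d4:-→d5:-→d6:-→d7:-→d8:-→d9:-→d10:-→d11:-→d12:-→d13:-→d14:-→d15:-→d16:-→d17:-→d18:-→d19:-→d20:-→d21:-→d22:-→d23:-→d24:H4 -> H4

== LOOKUPS ==
["H2","H1","H1","H4","H4"]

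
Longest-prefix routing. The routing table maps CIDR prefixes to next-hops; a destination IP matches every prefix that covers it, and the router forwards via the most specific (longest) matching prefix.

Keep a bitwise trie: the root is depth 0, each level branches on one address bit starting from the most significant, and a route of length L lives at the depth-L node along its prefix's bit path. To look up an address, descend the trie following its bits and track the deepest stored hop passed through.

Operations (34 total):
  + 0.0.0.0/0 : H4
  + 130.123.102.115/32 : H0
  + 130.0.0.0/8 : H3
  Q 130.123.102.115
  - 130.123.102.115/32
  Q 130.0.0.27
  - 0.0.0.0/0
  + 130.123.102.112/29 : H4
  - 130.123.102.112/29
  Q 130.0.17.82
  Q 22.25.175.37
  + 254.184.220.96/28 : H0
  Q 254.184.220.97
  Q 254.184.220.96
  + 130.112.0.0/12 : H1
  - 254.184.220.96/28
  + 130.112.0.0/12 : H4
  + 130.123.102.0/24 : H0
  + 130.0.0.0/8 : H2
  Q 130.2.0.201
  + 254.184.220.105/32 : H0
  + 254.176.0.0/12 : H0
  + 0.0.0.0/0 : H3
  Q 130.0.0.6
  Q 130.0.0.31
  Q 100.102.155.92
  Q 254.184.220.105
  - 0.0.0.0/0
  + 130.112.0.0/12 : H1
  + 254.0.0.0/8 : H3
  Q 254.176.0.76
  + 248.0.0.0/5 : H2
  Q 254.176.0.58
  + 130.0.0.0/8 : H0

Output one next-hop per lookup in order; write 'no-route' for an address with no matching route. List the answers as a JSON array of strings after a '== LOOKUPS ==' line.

Trace:
  + 0.0.0.0/0 (H4) depth=0
  + 130.123.102.115/32 (H0) depth=32
  + 130.0.0.0/8 (H3) depth=8
  lookup 130.123.102.115: bits 10000010011110110110011001110011 walk d0:H4→d1:-→d2:-→d3:-→d4:-→d5:-→d6:-→d7:-→d8:H3→d9:-→d10:-→d11:-→d12:-→d13:-→d14:-→d15:-→d16:-→d17:-→d18:-→d19:-→d20:-→d21:-→d22:-→d23:-→d24:-→d25:-→d26:-→d27:-→d28:-→d29:-→d30:-→d31:-→d32:H0 -> H0
  del 130.123.102.115/32 (clear depth 32)
  lookup 130.0.0.27: bits 100000100 walk d0:H4→d1:-→d2:-→d3:-→d4:-→d5:-→d6:-→d7:-→d8:H3→d9:- -> H3
  del 0.0.0.0/0 (clear depth 0)
  + 130.123.102.112/29 (H4) depth=29
  del 130.123.102.112/29 (clear depth 29)
  lookup 130.0.17.82: bits 100000100 walk d0:-→d1:-→d2:-→d3:-→d4:-→d5:-→d6:-→d7:-→d8:H3→d9:- -> H3
  lookup 22.25.175.37: bits ε walk d0:- -> no-route
  + 254.184.220.96/28 (H0) depth=28
  lookup 254.184.220.97: bits 1111111010111000110111000110 walk d0:-→d1:-→d2:-→d3:-→d4:-→d5:-→d6:-→d7:-→d8:-→d9:-→d10:-→d11:-→d12:-→d13:-→d14:-→d15:-→d16:-→d17:-→d18:-→d19:-→d20:-→d21:-→d22:-→d23:-→d24:-→d25:-→d26:-→d27:-→d28:H0 -> H0
  lookup 254.184.220.96: bits 1111111010111000110111000110 walk d0:-→d1:-→d2:-→d3:-→d4:-→d5:-→d6:-→d7:-→d8:-→d9:-→d10:-→d11:-→d12:-→d13:-→d14:-→d15:-→d16:-→d17:-→d18:-→d19:-→d20:-→d21:-→d22:-→d23:-→d24:-→d25:-→d26:-→d27:-→d28:H0 -> H0
  + 130.112.0.0/12 (H1) depth=12
  del 254.184.220.96/28 (clear depth 28)
  + 130.112.0.0/12 (H4) depth=12
  + 130.123.102.0/24 (H0) depth=24
  + 130.0.0.0/8 (H2) depth=8
  lookup 130.2.0.201: bits 100000100 walk d0:-→d1:-→d2:-→d3:-→d4:-→d5:-→d6:-→d7:-→d8:H2→d9:- -> H2
  + 254.184.220.105/32 (H0) depth=32
  + 254.176.0.0/12 (H0) depth=12
  + 0.0.0.0/0 (H3) depth=0
  lookup 130.0.0.6: bits 100000100 walk d0:H3→d1:-→d2:-→d3:-→d4:-→d5:-→d6:-→d7:-→d8:H2→d9:- -> H2
  lookup 130.0.0.31: bits 100000100 walk d0:H3→d1:-→d2:-→d3:-→d4:-→d5:-→d6:-→d7:-→d8:H2→d9:- -> H2
  lookup 100.102.155.92: bits ε walk d0:H3 -> H3
  lookup 254.184.220.105: bits 11111110101110001101110001101001 walk d0:H3→d1:-→d2:-→d3:-→d4:-→d5:-→d6:-→d7:-→d8:-→d9:-→d10:-→d11:-→d12:H0→d13:-→d14:-→d15:-→d16:-→d17:-→d18:-→d19:-→d20:-→d21:-→d22:-→d23:-→d24:-→d25:-→d26:-→d27:-→d28:-→d29:-→d30:-→d31:-→d32:H0 -> H0
  del 0.0.0.0/0 (clear depth 0)
  + 130.112.0.0/12 (H1) depth=12
  + 254.0.0.0/8 (H3) depth=8
  lookup 254.176.0.76: bits 111111101011 walk d0:-→d1:-→d2:-→d3:-→d4:-→d5:-→d6:-→d7:-→d8:H3→d9:-→d10:-→d11:-→d12:H0 -> H0
  + 248.0.0.0/5 (H2) depth=5
  lookup 254.176.0.58: bits 111111101011 walk d0:-→d1:-→d2:-→d3:-→d4:-→d5:H2→d6:-→d7:-→d8:H3→d9:-→d10:-→d11:-→d12:H0 -> H0
  + 130.0.0.0/8 (H0) depth=8

== LOOKUPS ==
["H0","H3","H3","no-route","H0","H0","H2","H2","H2","H3","H0","H0","H0"]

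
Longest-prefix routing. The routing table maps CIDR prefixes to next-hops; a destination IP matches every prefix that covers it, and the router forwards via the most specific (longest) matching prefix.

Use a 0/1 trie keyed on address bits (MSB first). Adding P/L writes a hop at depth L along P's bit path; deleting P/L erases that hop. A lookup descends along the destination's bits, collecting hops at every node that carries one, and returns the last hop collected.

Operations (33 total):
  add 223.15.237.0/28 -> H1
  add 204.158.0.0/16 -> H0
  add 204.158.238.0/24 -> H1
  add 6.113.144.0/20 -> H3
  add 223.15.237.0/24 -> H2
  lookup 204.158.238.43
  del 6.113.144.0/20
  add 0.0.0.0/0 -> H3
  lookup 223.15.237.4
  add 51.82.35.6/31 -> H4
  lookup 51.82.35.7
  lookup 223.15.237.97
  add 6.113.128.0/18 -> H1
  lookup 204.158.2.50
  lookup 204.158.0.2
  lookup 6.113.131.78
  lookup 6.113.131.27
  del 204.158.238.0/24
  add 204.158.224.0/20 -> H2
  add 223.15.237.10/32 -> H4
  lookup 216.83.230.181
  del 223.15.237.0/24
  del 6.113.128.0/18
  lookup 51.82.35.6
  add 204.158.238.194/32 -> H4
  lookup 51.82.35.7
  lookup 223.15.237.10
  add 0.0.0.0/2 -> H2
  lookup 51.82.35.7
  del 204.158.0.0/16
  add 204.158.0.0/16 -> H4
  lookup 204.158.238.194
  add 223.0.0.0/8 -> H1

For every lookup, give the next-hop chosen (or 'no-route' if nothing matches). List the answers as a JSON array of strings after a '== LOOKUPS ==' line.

Apply in order:
  + 223.15.237.0/28 (H1) depth=28
  + 204.158.0.0/16 (H0) depth=16
  + 204.158.238.0/24 (H1) depth=24
  + 6.113.144.0/20 (H3) depth=20
  + 223.15.237.0/24 (H2) depth=24
  ? 204.158.238.43  path d0:-→d1:-→d2:-→d3:-→d4:-→d5:-→d6:-→d7:-→d8:-→d9:-→d10:-→d11:-→d12:-→d13:-→d14:-→d15:-→d16:H0→d17:-→d18:-→d19:-→d20:-→d21:-→d22:-→d23:-→d24:H1  best=H1
  - 6.113.144.0/20 clear@20
  + 0.0.0.0/0 (H3) depth=0
  ? 223.15.237.4  path d0:H3→d1:-→d2:-→d3:-→d4:-→d5:-→d6:-→d7:-→d8:-→d9:-→d10:-→d11:-→d12:-→d13:-→d14:-→d15:-→d16:-→d17:-→d18:-→d19:-→d20:-→d21:-→d22:-→d23:-→d24:H2→d25:-→d26:-→d27:-→d28:H1  best=H1
  + 51.82.35.6/31 (H4) depth=31
  ? 51.82.35.7  path d0:H3→d1:-→d2:-→d3:-→d4:-→d5:-→d6:-→d7:-→d8:-→d9:-→d10:-→d11:-→d12:-→d13:-→d14:-→d15:-→d16:-→d17:-→d18:-→d19:-→d20:-→d21:-→d22:-→d23:-→d24:-→d25:-→d26:-→d27:-→d28:-→d29:-→d30:-→d31:H4  best=H4
  ? 223.15.237.97  path d0:H3→d1:-→d2:-→d3:-→d4:-→d5:-→d6:-→d7:-→d8:-→d9:-→d10:-→d11:-→d12:-→d13:-→d14:-→d15:-→d16:-→d17:-→d18:-→d19:-→d20:-→d21:-→d22:-→d23:-→d24:H2→d25:-  best=H2
  + 6.113.128.0/18 (H1) depth=18
  ? 204.158.2.50  path d0:H3→d1:-→d2:-→d3:-→d4:-→d5:-→d6:-→d7:-→d8:-→d9:-→d10:-→d11:-→d12:-→d13:-→d14:-→d15:-→d16:H0  best=H0
  ? 204.158.0.2  path d0:H3→d1:-→d2:-→d3:-→d4:-→d5:-→d6:-→d7:-→d8:-→d9:-→d10:-→d11:-→d12:-→d13:-→d14:-→d15:-→d16:H0  best=H0
  ? 6.113.131.78  path d0:H3→d1:-→d2:-→d3:-→d4:-→d5:-→d6:-→d7:-→d8:-→d9:-→d10:-→d11:-→d12:-→d13:-→d14:-→d15:-→d16:-→d17:-→d18:H1→d19:-  best=H1
  ? 6.113.131.27  path d0:H3→d1:-→d2:-→d3:-→d4:-→d5:-→d6:-→d7:-→d8:-→d9:-→d10:-→d11:-→d12:-→d13:-→d14:-→d15:-→d16:-→d17:-→d18:H1→d19:-  best=H1
  - 204.158.238.0/24 clear@24
  + 204.158.224.0/20 (H2) depth=20
  + 223.15.237.10/32 (H4) depth=32
  ? 216.83.230.181  path d0:H3→d1:-→d2:-→d3:-→d4:-→d5:-  best=H3
  - 223.15.237.0/24 clear@24
  - 6.113.128.0/18 clear@18
  ? 51.82.35.6  path d0:H3→d1:-→d2:-→d3:-→d4:-→d5:-→d6:-→d7:-→d8:-→d9:-→d10:-→d11:-→d12:-→d13:-→d14:-→d15:-→d16:-→d17:-→d18:-→d19:-→d20:-→d21:-→d22:-→d23:-→d24:-→d25:-→d26:-→d27:-→d28:-→d29:-→d30:-→d31:H4  best=H4
  + 204.158.238.194/32 (H4) depth=32
  ? 51.82.35.7  path d0:H3→d1:-→d2:-→d3:-→d4:-→d5:-→d6:-→d7:-→d8:-→d9:-→d10:-→d11:-→d12:-→d13:-→d14:-→d15:-→d16:-→d17:-→d18:-→d19:-→d20:-→d21:-→d22:-→d23:-→d24:-→d25:-→d26:-→d27:-→d28:-→d29:-→d30:-→d31:H4  best=H4
  ? 223.15.237.10  path d0:H3→d1:-→d2:-→d3:-→d4:-→d5:-→d6:-→d7:-→d8:-→d9:-→d10:-→d11:-→d12:-→d13:-→d14:-→d15:-→d16:-→d17:-→d18:-→d19:-→d20:-→d21:-→d22:-→d23:-→d24:-→d25:-→d26:-→d27:-→d28:H1→d29:-→d30:-→d31:-→d32:H4  best=H4
  + 0.0.0.0/2 (H2) depth=2
  ? 51.82.35.7  path d0:H3→d1:-→d2:H2→d3:-→d4:-→d5:-→d6:-→d7:-→d8:-→d9:-→d10:-→d11:-→d12:-→d13:-→d14:-→d15:-→d16:-→d17:-→d18:-→d19:-→d20:-→d21:-→d22:-→d23:-→d24:-→d25:-→d26:-→d27:-→d28:-→d29:-→d30:-→d31:H4  best=H4
  - 204.158.0.0/16 clear@16
  + 204.158.0.0/16 (H4) depth=16
  ? 204.158.238.194  path d0:H3→d1:-→d2:-→d3:-→d4:-→d5:-→d6:-→d7:-→d8:-→d9:-→d10:-→d11:-→d12:-→d13:-→d14:-→d15:-→d16:H4→d17:-→d18:-→d19:-→d20:H2→d21:-→d22:-→d23:-→d24:-→d25:-→d26:-→d27:-→d28:-→d29:-→d30:-→d31:-→d32:H4  best=H4
  + 223.0.0.0/8 (H1) depth=8

== LOOKUPS ==
["H1","H1","H4","H2","H0","H0","H1","H1","H3","H4","H4","H4","H4","H4"]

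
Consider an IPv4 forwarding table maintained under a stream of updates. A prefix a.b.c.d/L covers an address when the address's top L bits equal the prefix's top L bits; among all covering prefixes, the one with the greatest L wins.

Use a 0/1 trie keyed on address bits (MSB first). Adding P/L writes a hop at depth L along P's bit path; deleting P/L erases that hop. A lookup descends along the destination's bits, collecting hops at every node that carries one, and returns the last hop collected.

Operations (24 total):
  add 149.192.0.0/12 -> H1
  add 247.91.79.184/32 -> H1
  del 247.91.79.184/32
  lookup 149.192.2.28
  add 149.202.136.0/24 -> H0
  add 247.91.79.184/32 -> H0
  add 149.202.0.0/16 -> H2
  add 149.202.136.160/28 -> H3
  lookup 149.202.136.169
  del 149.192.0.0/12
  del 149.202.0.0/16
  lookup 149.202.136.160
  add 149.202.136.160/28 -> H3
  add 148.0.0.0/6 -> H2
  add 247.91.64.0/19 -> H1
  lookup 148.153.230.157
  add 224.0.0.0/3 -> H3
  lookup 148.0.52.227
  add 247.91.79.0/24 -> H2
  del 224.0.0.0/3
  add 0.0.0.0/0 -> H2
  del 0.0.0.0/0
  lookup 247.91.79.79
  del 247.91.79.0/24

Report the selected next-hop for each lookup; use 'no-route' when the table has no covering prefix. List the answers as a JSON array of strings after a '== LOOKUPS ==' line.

Apply in order:
  add 149.192.0.0/12 -> H1 at depth 12
  add 247.91.79.184/32 -> H1 at depth 32
  - 247.91.79.184/32 clear@32
  lookup 149.192.2.28: bits 100101011100 walk d0:-→d1:-→d2:-→d3:-→d4:-→d5:-→d6:-→d7:-→d8:-→d9:-→d10:-→d11:-→d12:H1 -> H1
  add 149.202.136.0/24 -> H0 at depth 24
  add 247.91.79.184/32 -> H0 at depth 32
  add 149.202.0.0/16 -> H2 at depth 16
  add 149.202.136.160/28 -> H3 at depth 28
  lookup 149.202.136.169: bits 1001010111001010100010001010 walk d0:-→d1:-→d2:-→d3:-→d4:-→d5:-→d6:-→d7:-→d8:-→d9:-→d10:-→d11:-→d12:H1→d13:-→d14:-→d15:-→d16:H2→d17:-→d18:-→d19:-→d20:-→d21:-→d22:-→d23:-→d24:H0→d25:-→d26:-→d27:-→d28:H3 -> H3
  - 149.192.0.0/12 clear@12
  - 149.202.0.0/16 clear@16
  lookup 149.202.136.160: bits 1001010111001010100010001010 walk d0:-→d1:-→d2:-→d3:-→d4:-→d5:-→d6:-→d7:-→d8:-→d9:-→d10:-→d11:-→d12:-→d13:-→d14:-→d15:-→d16:-→d17:-→d18:-→d19:-→d20:-→d21:-→d22:-→d23:-→d24:H0→d25:-→d26:-→d27:-→d28:H3 -> H3
  add 149.202.136.160/28 -> H3 at depth 28
  add 148.0.0.0/6 -> H2 at depth 6
  add 247.91.64.0/19 -> H1 at depth 19
  lookup 148.153.230.157: bits 1001010 walk d0:-→d1:-→d2:-→d3:-→d4:-→d5:-→d6:H2→d7:- -> H2
  add 224.0.0.0/3 -> H3 at depth 3
  lookup 148.0.52.227: bits 1001010 walk d0:-→d1:-→d2:-→d3:-→d4:-→d5:-→d6:H2→d7:- -> H2
  add 247.91.79.0/24 -> H2 at depth 24
  - 224.0.0.0/3 clear@3
  add 0.0.0.0/0 -> H2 at depth 0
  - 0.0.0.0/0 clear@0
  lookup 247.91.79.79: bits 111101110101101101001111 walk d0:-→d1:-→d2:-→d3:-→d4:-→d5:-→d6:-→d7:-→d8:-→d9:-→d10:-→d11:-→d12:-→d13:-→d14:-→d15:-→d16:-→d17:-→d18:-→d19:H1→d20:-→d21:-→d22:-→d23:-→d24:H2 -> H2
  - 247.91.79.0/24 clear@24

== LOOKUPS ==
["H1","H3","H3","H2","H2","H2"]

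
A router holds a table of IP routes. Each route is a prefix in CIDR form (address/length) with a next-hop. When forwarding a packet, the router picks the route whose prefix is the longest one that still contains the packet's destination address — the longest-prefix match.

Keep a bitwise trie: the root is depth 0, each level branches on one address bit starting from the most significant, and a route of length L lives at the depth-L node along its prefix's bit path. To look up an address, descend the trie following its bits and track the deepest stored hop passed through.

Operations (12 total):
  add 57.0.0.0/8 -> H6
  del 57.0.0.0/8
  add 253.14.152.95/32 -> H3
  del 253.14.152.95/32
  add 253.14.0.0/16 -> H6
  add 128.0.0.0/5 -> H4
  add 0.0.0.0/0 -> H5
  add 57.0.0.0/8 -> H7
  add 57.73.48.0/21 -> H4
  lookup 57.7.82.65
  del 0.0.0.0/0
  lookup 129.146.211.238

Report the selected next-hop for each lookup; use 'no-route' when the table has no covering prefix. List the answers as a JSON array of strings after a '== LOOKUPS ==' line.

Apply in order:
  add 57.0.0.0/8 -> H6 at depth 8
  - 57.0.0.0/8 clear@8
  add 253.14.152.95/32 -> H3 at depth 32
  - 253.14.152.95/32 clear@32
  add 253.14.0.0/16 -> H6 at depth 16
  add 128.0.0.0/5 -> H4 at depth 5
  add 0.0.0.0/0 -> H5 at depth 0
  add 57.0.0.0/8 -> H7 at depth 8
  add 57.73.48.0/21 -> H4 at depth 21
  lookup 57.7.82.65: bits 001110010 walk d0:H5→d1:-→d2:-→d3:-→d4:-→d5:-→d6:-→d7:-→d8:H7→d9:- -> H7
  - 0.0.0.0/0 clear@0
  lookup 129.146.211.238: bits 10000 walk d0:-→d1:-→d2:-→d3:-→d4:-→d5:H4 -> H4

== LOOKUPS ==
["H7","H4"]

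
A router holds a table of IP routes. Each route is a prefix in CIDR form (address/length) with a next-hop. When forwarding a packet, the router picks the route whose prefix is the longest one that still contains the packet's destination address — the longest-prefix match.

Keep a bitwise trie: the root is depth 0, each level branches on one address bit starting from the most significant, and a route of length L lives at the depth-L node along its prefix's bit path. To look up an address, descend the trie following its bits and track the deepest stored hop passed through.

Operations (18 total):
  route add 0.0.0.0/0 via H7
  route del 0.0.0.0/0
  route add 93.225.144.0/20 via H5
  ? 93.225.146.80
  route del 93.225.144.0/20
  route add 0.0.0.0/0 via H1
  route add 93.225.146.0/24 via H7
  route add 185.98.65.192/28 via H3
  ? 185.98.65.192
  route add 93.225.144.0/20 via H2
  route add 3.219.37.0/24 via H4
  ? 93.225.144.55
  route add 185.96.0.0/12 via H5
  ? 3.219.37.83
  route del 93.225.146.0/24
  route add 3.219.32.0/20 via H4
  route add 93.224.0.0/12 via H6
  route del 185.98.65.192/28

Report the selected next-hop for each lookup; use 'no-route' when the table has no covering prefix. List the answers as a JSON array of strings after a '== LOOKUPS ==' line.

Apply in order:
  add 0.0.0.0/0 -> H7 at depth 0
  del 0.0.0.0/0 (clear depth 0)
  add 93.225.144.0/20 -> H5 at depth 20
  Q 93.225.146.80: descend 01011101111000011001 ; hops seen [H5] ; pick H5
  del 93.225.144.0/20 (clear depth 20)
  add 0.0.0.0/0 -> H1 at depth 0
  add 93.225.146.0/24 -> H7 at depth 24
  add 185.98.65.192/28 -> H3 at depth 28
  Q 185.98.65.192: descend 1011100101100010010000011100 ; hops seen [H1,H3] ; pick H3
  add 93.225.144.0/20 -> H2 at depth 20
  add 3.219.37.0/24 -> H4 at depth 24
  Q 93.225.144.55: descend 0101110111100001100100 ; hops seen [H1,H2] ; pick H2
  add 185.96.0.0/12 -> H5 at depth 12
  Q 3.219.37.83: descend 000000111101101100100101 ; hops seen [H1,H4] ; pick H4
  del 93.225.146.0/24 (clear depth 24)
  add 3.219.32.0/20 -> H4 at depth 20
  add 93.224.0.0/12 -> H6 at depth 12
  del 185.98.65.192/28 (clear depth 28)

== LOOKUPS ==
["H5","H3","H2","H4"]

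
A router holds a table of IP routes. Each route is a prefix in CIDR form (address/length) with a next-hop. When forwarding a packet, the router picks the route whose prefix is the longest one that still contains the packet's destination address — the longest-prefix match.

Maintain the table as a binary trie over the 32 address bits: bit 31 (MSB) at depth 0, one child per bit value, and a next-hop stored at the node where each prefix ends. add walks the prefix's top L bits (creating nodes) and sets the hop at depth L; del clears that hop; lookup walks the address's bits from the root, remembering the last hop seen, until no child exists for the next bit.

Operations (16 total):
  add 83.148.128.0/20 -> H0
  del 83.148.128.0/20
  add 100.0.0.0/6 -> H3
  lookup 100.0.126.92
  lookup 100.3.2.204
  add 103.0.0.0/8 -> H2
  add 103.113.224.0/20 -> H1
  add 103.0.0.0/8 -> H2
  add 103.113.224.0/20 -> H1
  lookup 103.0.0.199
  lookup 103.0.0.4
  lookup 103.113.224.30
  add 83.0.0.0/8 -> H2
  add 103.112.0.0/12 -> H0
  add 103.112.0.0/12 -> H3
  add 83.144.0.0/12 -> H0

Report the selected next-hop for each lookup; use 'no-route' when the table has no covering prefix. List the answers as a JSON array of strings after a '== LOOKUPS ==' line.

Apply in order:
  add 83.148.128.0/20 -> H0 at depth 20
  del 83.148.128.0/20 (clear depth 20)
  add 100.0.0.0/6 -> H3 at depth 6
  ? 100.0.126.92  path d0:-→d1:-→d2:-→d3:-→d4:-→d5:-→d6:H3  best=H3
  ? 100.3.2.204  path d0:-→d1:-→d2:-→d3:-→d4:-→d5:-→d6:H3  best=H3
  add 103.0.0.0/8 -> H2 at depth 8
  add 103.113.224.0/20 -> H1 at depth 20
  add 103.0.0.0/8 -> H2 at depth 8
  add 103.113.224.0/20 -> H1 at depth 20
  ? 103.0.0.199  path d0:-→d1:-→d2:-→d3:-→d4:-→d5:-→d6:H3→d7:-→d8:H2→d9:-  best=H2
  ? 103.0.0.4  path d0:-→d1:-→d2:-→d3:-→d4:-→d5:-→d6:H3→d7:-→d8:H2→d9:-  best=H2
  ? 103.113.224.30  path d0:-→d1:-→d2:-→d3:-→d4:-→d5:-→d6:H3→d7:-→d8:H2→d9:-→d10:-→d11:-→d12:-→d13:-→d14:-→d15:-→d16:-→d17:-→d18:-→d19:-→d20:H1  best=H1
  add 83.0.0.0/8 -> H2 at depth 8
  add 103.112.0.0/12 -> H0 at depth 12
  add 103.112.0.0/12 -> H3 at depth 12
  add 83.144.0.0/12 -> H0 at depth 12

== LOOKUPS ==
["H3","H3","H2","H2","H1"]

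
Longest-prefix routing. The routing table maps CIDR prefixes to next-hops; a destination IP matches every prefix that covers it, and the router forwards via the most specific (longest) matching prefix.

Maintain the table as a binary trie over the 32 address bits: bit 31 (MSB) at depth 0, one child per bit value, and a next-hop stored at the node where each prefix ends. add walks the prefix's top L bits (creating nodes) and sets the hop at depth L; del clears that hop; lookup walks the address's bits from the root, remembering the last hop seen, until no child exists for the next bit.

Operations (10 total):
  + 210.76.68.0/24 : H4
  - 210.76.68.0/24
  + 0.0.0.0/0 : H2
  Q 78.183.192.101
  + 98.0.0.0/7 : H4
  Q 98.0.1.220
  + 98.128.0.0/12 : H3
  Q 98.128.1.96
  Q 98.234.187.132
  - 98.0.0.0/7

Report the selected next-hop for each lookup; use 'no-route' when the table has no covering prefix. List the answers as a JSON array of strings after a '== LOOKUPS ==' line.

Process each operation:
  + 210.76.68.0/24 (H4) depth=24
  - 210.76.68.0/24 clear@24
  + 0.0.0.0/0 (H2) depth=0
  lookup 78.183.192.101: bits ε walk d0:H2 -> H2
  + 98.0.0.0/7 (H4) depth=7
  lookup 98.0.1.220: bits 0110001 walk d0:H2→d1:-→d2:-→d3:-→d4:-→d5:-→d6:-→d7:H4 -> H4
  + 98.128.0.0/12 (H3) depth=12
  lookup 98.128.1.96: bits 011000101000 walk d0:H2→d1:-→d2:-→d3:-→d4:-→d5:-→d6:-→d7:H4→d8:-→d9:-→d10:-→d11:-→d12:H3 -> H3
  lookup 98.234.187.132: bits 011000101 walk d0:H2→d1:-→d2:-→d3:-→d4:-→d5:-→d6:-→d7:H4→d8:-→d9:- -> H4
  - 98.0.0.0/7 clear@7

== LOOKUPS ==
["H2","H4","H3","H4"]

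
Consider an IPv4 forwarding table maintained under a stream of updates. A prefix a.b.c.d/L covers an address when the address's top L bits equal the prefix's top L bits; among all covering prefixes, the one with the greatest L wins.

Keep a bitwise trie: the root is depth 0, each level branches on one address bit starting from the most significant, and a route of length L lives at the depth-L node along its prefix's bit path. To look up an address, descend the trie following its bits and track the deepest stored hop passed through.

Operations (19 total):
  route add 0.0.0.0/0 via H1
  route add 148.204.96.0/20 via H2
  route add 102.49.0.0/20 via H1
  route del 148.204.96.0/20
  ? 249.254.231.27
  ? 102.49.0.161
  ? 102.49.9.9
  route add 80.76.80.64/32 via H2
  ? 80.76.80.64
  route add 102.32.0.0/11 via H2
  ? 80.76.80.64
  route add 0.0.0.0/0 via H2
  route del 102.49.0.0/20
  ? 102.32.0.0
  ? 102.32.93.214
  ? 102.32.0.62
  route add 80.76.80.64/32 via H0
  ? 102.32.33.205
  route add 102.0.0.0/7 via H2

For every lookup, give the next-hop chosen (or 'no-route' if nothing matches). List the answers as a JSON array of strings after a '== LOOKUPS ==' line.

Trace:
  + 0.0.0.0/0 (H1) depth=0
  + 148.204.96.0/20 (H2) depth=20
  + 102.49.0.0/20 (H1) depth=20
  del 148.204.96.0/20 (clear depth 20)
  Q 249.254.231.27: descend 1 ; hops seen [H1] ; pick H1
  Q 102.49.0.161: descend 01100110001100010000 ; hops seen [H1,H1] ; pick H1
  Q 102.49.9.9: descend 01100110001100010000 ; hops seen [H1,H1] ; pick H1
  + 80.76.80.64/32 (H2) depth=32
  Q 80.76.80.64: descend 01010000010011000101000001000000 ; hops seen [H1,H2] ; pick H2
  + 102.32.0.0/11 (H2) depth=11
  Q 80.76.80.64: descend 01010000010011000101000001000000 ; hops seen [H1,H2] ; pick H2
  + 0.0.0.0/0 (H2) depth=0
  del 102.49.0.0/20 (clear depth 20)
  Q 102.32.0.0: descend 01100110001 ; hops seen [H2,H2] ; pick H2
  Q 102.32.93.214: descend 01100110001 ; hops seen [H2,H2] ; pick H2
  Q 102.32.0.62: descend 01100110001 ; hops seen [H2,H2] ; pick H2
  + 80.76.80.64/32 (H0) depth=32
  Q 102.32.33.205: descend 01100110001 ; hops seen [H2,H2] ; pick H2
  + 102.0.0.0/7 (H2) depth=7

== LOOKUPS ==
["H1","H1","H1","H2","H2","H2","H2","H2","H2"]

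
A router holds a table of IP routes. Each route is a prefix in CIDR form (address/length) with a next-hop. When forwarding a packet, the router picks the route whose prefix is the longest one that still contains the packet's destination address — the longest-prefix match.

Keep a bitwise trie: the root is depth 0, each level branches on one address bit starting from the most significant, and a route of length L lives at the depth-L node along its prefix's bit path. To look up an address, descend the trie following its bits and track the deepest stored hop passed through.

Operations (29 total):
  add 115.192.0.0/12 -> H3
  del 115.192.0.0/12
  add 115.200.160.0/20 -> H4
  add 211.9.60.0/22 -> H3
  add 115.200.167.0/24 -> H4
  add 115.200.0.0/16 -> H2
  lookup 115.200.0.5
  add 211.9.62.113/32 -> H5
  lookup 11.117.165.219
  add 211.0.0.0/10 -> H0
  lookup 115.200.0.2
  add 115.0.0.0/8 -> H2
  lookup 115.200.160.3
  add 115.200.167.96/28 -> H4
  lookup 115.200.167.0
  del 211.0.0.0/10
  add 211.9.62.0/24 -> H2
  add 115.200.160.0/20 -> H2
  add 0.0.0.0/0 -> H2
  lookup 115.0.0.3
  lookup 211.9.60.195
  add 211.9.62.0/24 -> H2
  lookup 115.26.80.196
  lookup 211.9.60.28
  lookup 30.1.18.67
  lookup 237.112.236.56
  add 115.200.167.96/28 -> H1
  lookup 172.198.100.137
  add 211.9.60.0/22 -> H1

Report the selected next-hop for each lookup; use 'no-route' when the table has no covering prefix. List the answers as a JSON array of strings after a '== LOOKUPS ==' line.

Apply in order:
  + 115.192.0.0/12 (H3) depth=12
  del 115.192.0.0/12 (clear depth 12)
  + 115.200.160.0/20 (H4) depth=20
  + 211.9.60.0/22 (H3) depth=22
  + 115.200.167.0/24 (H4) depth=24
  + 115.200.0.0/16 (H2) depth=16
  ? 115.200.0.5  path d0:-→d1:-→d2:-→d3:-→d4:-→d5:-→d6:-→d7:-→d8:-→d9:-→d10:-→d11:-→d12:-→d13:-→d14:-→d15:-→d16:H2  best=H2
  + 211.9.62.113/32 (H5) depth=32
  ? 11.117.165.219  path d0:-→d1:-  best=no-route
  + 211.0.0.0/10 (H0) depth=10
  ? 115.200.0.2  path d0:-→d1:-→d2:-→d3:-→d4:-→d5:-→d6:-→d7:-→d8:-→d9:-→d10:-→d11:-→d12:-→d13:-→d14:-→d15:-→d16:H2  best=H2
  + 115.0.0.0/8 (H2) depth=8
  ? 115.200.160.3  path d0:-→d1:-→d2:-→d3:-→d4:-→d5:-→d6:-→d7:-→d8:H2→d9:-→d10:-→d11:-→d12:-→d13:-→d14:-→d15:-→d16:H2→d17:-→d18:-→d19:-→d20:H4→d21:-  best=H4
  + 115.200.167.96/28 (H4) depth=28
  ? 115.200.167.0  path d0:-→d1:-→d2:-→d3:-→d4:-→d5:-→d6:-→d7:-→d8:H2→d9:-→d10:-→d11:-→d12:-→d13:-→d14:-→d15:-→d16:H2→d17:-→d18:-→d19:-→d20:H4→d21:-→d22:-→d23:-→d24:H4→d25:-  best=H4
  del 211.0.0.0/10 (clear depth 10)
  + 211.9.62.0/24 (H2) depth=24
  + 115.200.160.0/20 (H2) depth=20
  + 0.0.0.0/0 (H2) depth=0
  ? 115.0.0.3  path d0:H2→d1:-→d2:-→d3:-→d4:-→d5:-→d6:-→d7:-→d8:H2  best=H2
  ? 211.9.60.195  path d0:H2→d1:-→d2:-→d3:-→d4:-→d5:-→d6:-→d7:-→d8:-→d9:-→d10:-→d11:-→d12:-→d13:-→d14:-→d15:-→d16:-→d17:-→d18:-→d19:-→d20:-→d21:-→d22:H3  best=H3
  + 211.9.62.0/24 (H2) depth=24
  ? 115.26.80.196  path d0:H2→d1:-→d2:-→d3:-→d4:-→d5:-→d6:-→d7:-→d8:H2  best=H2
  ? 211.9.60.28  path d0:H2→d1:-→d2:-→d3:-→d4:-→d5:-→d6:-→d7:-→d8:-→d9:-→d10:-→d11:-→d12:-→d13:-→d14:-→d15:-→d16:-→d17:-→d18:-→d19:-→d20:-→d21:-→d22:H3  best=H3
  ? 30.1.18.67  path d0:H2→d1:-  best=H2
  ? 237.112.236.56  path d0:H2→d1:-→d2:-  best=H2
  + 115.200.167.96/28 (H1) depth=28
  ? 172.198.100.137  path d0:H2→d1:-  best=H2
  + 211.9.60.0/22 (H1) depth=22

== LOOKUPS ==
["H2","no-route","H2","H4","H4","H2","H3","H2","H3","H2","H2","H2"]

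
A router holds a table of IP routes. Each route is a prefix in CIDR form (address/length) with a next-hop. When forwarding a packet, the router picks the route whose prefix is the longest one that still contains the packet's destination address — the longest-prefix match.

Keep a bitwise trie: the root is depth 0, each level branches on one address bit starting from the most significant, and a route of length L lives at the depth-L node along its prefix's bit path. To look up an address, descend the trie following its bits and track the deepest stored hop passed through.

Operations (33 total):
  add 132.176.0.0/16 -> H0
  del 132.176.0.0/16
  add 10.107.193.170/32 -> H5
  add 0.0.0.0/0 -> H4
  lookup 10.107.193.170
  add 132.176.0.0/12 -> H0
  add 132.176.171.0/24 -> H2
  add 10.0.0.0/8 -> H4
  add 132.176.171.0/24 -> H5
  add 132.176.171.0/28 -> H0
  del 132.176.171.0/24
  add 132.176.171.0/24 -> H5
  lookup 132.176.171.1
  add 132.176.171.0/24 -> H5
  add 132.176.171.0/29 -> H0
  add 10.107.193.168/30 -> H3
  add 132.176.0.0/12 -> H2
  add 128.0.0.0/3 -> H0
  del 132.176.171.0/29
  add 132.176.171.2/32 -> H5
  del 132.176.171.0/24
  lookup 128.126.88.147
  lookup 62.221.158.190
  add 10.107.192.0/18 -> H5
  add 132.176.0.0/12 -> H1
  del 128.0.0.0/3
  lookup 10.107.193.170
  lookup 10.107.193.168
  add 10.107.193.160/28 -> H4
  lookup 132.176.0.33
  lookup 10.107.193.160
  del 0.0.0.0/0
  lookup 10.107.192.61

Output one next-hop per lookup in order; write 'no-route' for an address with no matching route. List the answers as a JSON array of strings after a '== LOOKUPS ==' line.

Process each operation:
  add 132.176.0.0/16 -> H0 at depth 16
  del 132.176.0.0/16 (clear depth 16)
  add 10.107.193.170/32 -> H5 at depth 32
  add 0.0.0.0/0 -> H4 at depth 0
  lookup 10.107.193.170: bits 00001010011010111100000110101010 walk d0:H4→d1:-→d2:-→d3:-→d4:-→d5:-→d6:-→d7:-→d8:-→d9:-→d10:-→d11:-→d12:-→d13:-→d14:-→d15:-→d16:-→d17:-→d18:-→d19:-→d20:-→d21:-→d22:-→d23:-→d24:-→d25:-→d26:-→d27:-→d28:-→d29:-→d30:-→d31:-→d32:H5 -> H5
  add 132.176.0.0/12 -> H0 at depth 12
  add 132.176.171.0/24 -> H2 at depth 24
  add 10.0.0.0/8 -> H4 at depth 8
  add 132.176.171.0/24 -> H5 at depth 24
  add 132.176.171.0/28 -> H0 at depth 28
  del 132.176.171.0/24 (clear depth 24)
  add 132.176.171.0/24 -> H5 at depth 24
  lookup 132.176.171.1: bits 1000010010110000101010110000 walk d0:H4→d1:-→d2:-→d3:-→d4:-→d5:-→d6:-→d7:-→d8:-→d9:-→d10:-→d11:-→d12:H0→d13:-→d14:-→d15:-→d16:-→d17:-→d18:-→d19:-→d20:-→d21:-→d22:-→d23:-→d24:H5→d25:-→d26:-→d27:-→d28:H0 -> H0
  add 132.176.171.0/24 -> H5 at depth 24
  add 132.176.171.0/29 -> H0 at depth 29
  add 10.107.193.168/30 -> H3 at depth 30
  add 132.176.0.0/12 -> H2 at depth 12
  add 128.0.0.0/3 -> H0 at depth 3
  del 132.176.171.0/29 (clear depth 29)
  add 132.176.171.2/32 -> H5 at depth 32
  del 132.176.171.0/24 (clear depth 24)
  lookup 128.126.88.147: bits 10000 walk d0:H4→d1:-→d2:-→d3:H0→d4:-→d5:- -> H0
  lookup 62.221.158.190: bits 00 walk d0:H4→d1:-→d2:- -> H4
  add 10.107.192.0/18 -> H5 at depth 18
  add 132.176.0.0/12 -> H1 at depth 12
  del 128.0.0.0/3 (clear depth 3)
  lookup 10.107.193.170: bits 00001010011010111100000110101010 walk d0:H4→d1:-→d2:-→d3:-→d4:-→d5:-→d6:-→d7:-→d8:H4→d9:-→d10:-→d11:-→d12:-→d13:-→d14:-→d15:-→d16:-→d17:-→d18:H5→d19:-→d20:-→d21:-→d22:-→d23:-→d24:-→d25:-→d26:-→d27:-→d28:-→d29:-→d30:H3→d31:-→d32:H5 -> H5
  lookup 10.107.193.168: bits 000010100110101111000001101010 walk d0:H4→d1:-→d2:-→d3:-→d4:-→d5:-→d6:-→d7:-→d8:H4→d9:-→d10:-→d11:-→d12:-→d13:-→d14:-→d15:-→d16:-→d17:-→d18:H5→d19:-→d20:-→d21:-→d22:-→d23:-→d24:-→d25:-→d26:-→d27:-→d28:-→d29:-→d30:H3 -> H3
  add 10.107.193.160/28 -> H4 at depth 28
  lookup 132.176.0.33: bits 1000010010110000 walk d0:H4→d1:-→d2:-→d3:-→d4:-→d5:-→d6:-→d7:-→d8:-→d9:-→d10:-→d11:-→d12:H1→d13:-→d14:-→d15:-→d16:- -> H1
  lookup 10.107.193.160: bits 0000101001101011110000011010 walk d0:H4→d1:-→d2:-→d3:-→d4:-→d5:-→d6:-→d7:-→d8:H4→d9:-→d10:-→d11:-→d12:-→d13:-→d14:-→d15:-→d16:-→d17:-→d18:H5→d19:-→d20:-→d21:-→d22:-→d23:-→d24:-→d25:-→d26:-→d27:-→d28:H4 -> H4
  del 0.0.0.0/0 (clear depth 0)
  lookup 10.107.192.61: bits 00001010011010111100000 walk d0:-→d1:-→d2:-→d3:-→d4:-→d5:-→d6:-→d7:-→d8:H4→d9:-→d10:-→d11:-→d12:-→d13:-→d14:-→d15:-→d16:-→d17:-→d18:H5→d19:-→d20:-→d21:-→d22:-→d23:- -> H5

== LOOKUPS ==
["H5","H0","H0","H4","H5","H3","H1","H4","H5"]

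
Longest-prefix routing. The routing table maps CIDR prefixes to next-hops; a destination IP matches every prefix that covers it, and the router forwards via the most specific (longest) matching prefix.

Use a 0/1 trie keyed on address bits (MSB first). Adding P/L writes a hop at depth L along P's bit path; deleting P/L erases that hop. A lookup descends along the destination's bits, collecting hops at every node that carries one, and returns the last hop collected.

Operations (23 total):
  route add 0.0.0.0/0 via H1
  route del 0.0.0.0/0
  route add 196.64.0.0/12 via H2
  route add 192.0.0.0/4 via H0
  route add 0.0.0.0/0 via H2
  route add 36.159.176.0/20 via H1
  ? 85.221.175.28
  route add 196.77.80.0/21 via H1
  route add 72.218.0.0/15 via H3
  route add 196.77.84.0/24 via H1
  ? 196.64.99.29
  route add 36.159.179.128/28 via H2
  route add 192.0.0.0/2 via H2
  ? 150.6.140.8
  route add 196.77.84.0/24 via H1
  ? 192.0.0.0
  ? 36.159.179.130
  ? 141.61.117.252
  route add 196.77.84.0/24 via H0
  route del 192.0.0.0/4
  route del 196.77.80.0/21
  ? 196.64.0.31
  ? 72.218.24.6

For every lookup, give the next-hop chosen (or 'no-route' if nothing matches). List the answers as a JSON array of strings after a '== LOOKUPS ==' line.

Trace:
  add 0.0.0.0/0 -> H1 at depth 0
  - 0.0.0.0/0 clear@0
  add 196.64.0.0/12 -> H2 at depth 12
  add 192.0.0.0/4 -> H0 at depth 4
  add 0.0.0.0/0 -> H2 at depth 0
  add 36.159.176.0/20 -> H1 at depth 20
  ? 85.221.175.28  path d0:H2→d1:-  best=H2
  add 196.77.80.0/21 -> H1 at depth 21
  add 72.218.0.0/15 -> H3 at depth 15
  add 196.77.84.0/24 -> H1 at depth 24
  ? 196.64.99.29  path d0:H2→d1:-→d2:-→d3:-→d4:H0→d5:-→d6:-→d7:-→d8:-→d9:-→d10:-→d11:-→d12:H2  best=H2
  add 36.159.179.128/28 -> H2 at depth 28
  add 192.0.0.0/2 -> H2 at depth 2
  ? 150.6.140.8  path d0:H2→d1:-  best=H2
  add 196.77.84.0/24 -> H1 at depth 24
  ? 192.0.0.0  path d0:H2→d1:-→d2:H2→d3:-→d4:H0→d5:-  best=H0
  ? 36.159.179.130  path d0:H2→d1:-→d2:-→d3:-→d4:-→d5:-→d6:-→d7:-→d8:-→d9:-→d10:-→d11:-→d12:-→d13:-→d14:-→d15:-→d16:-→d17:-→d18:-→d19:-→d20:H1→d21:-→d22:-→d23:-→d24:-→d25:-→d26:-→d27:-→d28:H2  best=H2
  ? 141.61.117.252  path d0:H2→d1:-  best=H2
  add 196.77.84.0/24 -> H0 at depth 24
  - 192.0.0.0/4 clear@4
  - 196.77.80.0/21 clear@21
  ? 196.64.0.31  path d0:H2→d1:-→d2:H2→d3:-→d4:-→d5:-→d6:-→d7:-→d8:-→d9:-→d10:-→d11:-→d12:H2  best=H2
  ? 72.218.24.6  path d0:H2→d1:-→d2:-→d3:-→d4:-→d5:-→d6:-→d7:-→d8:-→d9:-→d10:-→d11:-→d12:-→d13:-→d14:-→d15:H3  best=H3

== LOOKUPS ==
["H2","H2","H2","H0","H2","H2","H2","H3"]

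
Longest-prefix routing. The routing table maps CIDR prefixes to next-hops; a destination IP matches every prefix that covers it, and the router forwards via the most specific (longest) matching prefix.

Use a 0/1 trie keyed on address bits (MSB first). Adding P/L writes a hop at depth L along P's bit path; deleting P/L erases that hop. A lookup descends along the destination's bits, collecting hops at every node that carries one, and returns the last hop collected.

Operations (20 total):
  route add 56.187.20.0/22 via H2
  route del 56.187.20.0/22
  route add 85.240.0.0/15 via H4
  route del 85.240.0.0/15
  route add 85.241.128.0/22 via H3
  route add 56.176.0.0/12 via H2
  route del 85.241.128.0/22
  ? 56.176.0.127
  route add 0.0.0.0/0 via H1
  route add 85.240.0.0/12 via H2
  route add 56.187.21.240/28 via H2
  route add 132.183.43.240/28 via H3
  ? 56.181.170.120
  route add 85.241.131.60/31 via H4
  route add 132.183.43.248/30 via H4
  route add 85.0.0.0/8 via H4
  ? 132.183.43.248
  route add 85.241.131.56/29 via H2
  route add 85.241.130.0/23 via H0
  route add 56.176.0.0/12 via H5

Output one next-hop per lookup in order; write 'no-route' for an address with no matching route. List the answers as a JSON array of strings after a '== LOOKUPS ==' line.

Trace:
  add 56.187.20.0/22 -> H2 at depth 22
  del 56.187.20.0/22 (clear depth 22)
  add 85.240.0.0/15 -> H4 at depth 15
  del 85.240.0.0/15 (clear depth 15)
  add 85.241.128.0/22 -> H3 at depth 22
  add 56.176.0.0/12 -> H2 at depth 12
  del 85.241.128.0/22 (clear depth 22)
  Q 56.176.0.127: descend 001110001011 ; hops seen [H2] ; pick H2
  add 0.0.0.0/0 -> H1 at depth 0
  add 85.240.0.0/12 -> H2 at depth 12
  add 56.187.21.240/28 -> H2 at depth 28
  add 132.183.43.240/28 -> H3 at depth 28
  Q 56.181.170.120: descend 001110001011 ; hops seen [H1,H2] ; pick H2
  add 85.241.131.60/31 -> H4 at depth 31
  add 132.183.43.248/30 -> H4 at depth 30
  add 85.0.0.0/8 -> H4 at depth 8
  Q 132.183.43.248: descend 100001001011011100101011111110 ; hops seen [H1,H3,H4] ; pick H4
  add 85.241.131.56/29 -> H2 at depth 29
  add 85.241.130.0/23 -> H0 at depth 23
  add 56.176.0.0/12 -> H5 at depth 12

== LOOKUPS ==
["H2","H2","H4"]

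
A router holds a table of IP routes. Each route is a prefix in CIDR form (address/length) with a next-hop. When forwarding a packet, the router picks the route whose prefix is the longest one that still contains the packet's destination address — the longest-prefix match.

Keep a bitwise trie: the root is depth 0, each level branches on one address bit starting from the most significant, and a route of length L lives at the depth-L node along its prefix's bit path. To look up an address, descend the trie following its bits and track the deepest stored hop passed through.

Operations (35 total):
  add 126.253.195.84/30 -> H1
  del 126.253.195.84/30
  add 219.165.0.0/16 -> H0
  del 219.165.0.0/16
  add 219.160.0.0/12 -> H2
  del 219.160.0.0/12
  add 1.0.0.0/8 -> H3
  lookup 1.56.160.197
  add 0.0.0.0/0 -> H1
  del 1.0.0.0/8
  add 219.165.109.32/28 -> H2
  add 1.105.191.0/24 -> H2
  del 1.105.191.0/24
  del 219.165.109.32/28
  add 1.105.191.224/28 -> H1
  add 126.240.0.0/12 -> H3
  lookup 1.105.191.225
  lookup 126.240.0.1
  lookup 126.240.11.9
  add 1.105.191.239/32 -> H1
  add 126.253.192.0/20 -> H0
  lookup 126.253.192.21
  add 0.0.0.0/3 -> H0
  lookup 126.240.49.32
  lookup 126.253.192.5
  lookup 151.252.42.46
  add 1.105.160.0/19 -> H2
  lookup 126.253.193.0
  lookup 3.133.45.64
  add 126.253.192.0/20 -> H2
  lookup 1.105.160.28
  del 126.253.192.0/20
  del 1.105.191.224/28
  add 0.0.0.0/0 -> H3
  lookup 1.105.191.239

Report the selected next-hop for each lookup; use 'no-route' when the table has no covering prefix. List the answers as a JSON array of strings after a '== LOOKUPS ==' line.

Process each operation:
  add 126.253.195.84/30 -> H1 at depth 30
  del 126.253.195.84/30 (clear depth 30)
  add 219.165.0.0/16 -> H0 at depth 16
  del 219.165.0.0/16 (clear depth 16)
  add 219.160.0.0/12 -> H2 at depth 12
  del 219.160.0.0/12 (clear depth 12)
  add 1.0.0.0/8 -> H3 at depth 8
  lookup 1.56.160.197: bits 00000001 walk d0:-→d1:-→d2:-→d3:-→d4:-→d5:-→d6:-→d7:-→d8:H3 -> H3
  add 0.0.0.0/0 -> H1 at depth 0
  del 1.0.0.0/8 (clear depth 8)
  add 219.165.109.32/28 -> H2 at depth 28
  add 1.105.191.0/24 -> H2 at depth 24
  del 1.105.191.0/24 (clear depth 24)
  del 219.165.109.32/28 (clear depth 28)
  add 1.105.191.224/28 -> H1 at depth 28
  add 126.240.0.0/12 -> H3 at depth 12
  lookup 1.105.191.225: bits 0000000101101001101111111110 walk d0:H1→d1:-→d2:-→d3:-→d4:-→d5:-→d6:-→d7:-→d8:-→d9:-→d10:-→d11:-→d12:-→d13:-→d14:-→d15:-→d16:-→d17:-→d18:-→d19:-→d20:-→d21:-→d22:-→d23:-→d24:-→d25:-→d26:-→d27:-→d28:H1 -> H1
  lookup 126.240.0.1: bits 011111101111 walk d0:H1→d1:-→d2:-→d3:-→d4:-→d5:-→d6:-→d7:-→d8:-→d9:-→d10:-→d11:-→d12:H3 -> H3
  lookup 126.240.11.9: bits 011111101111 walk d0:H1→d1:-→d2:-→d3:-→d4:-→d5:-→d6:-→d7:-→d8:-→d9:-→d10:-→d11:-→d12:H3 -> H3
  add 1.105.191.239/32 -> H1 at depth 32
  add 126.253.192.0/20 -> H0 at depth 20
  lookup 126.253.192.21: bits 0111111011111101110000 walk d0:H1→d1:-→d2:-→d3:-→d4:-→d5:-→d6:-→d7:-→d8:-→d9:-→d10:-→d11:-→d12:H3→d13:-→d14:-→d15:-→d16:-→d17:-→d18:-→d19:-→d20:H0→d21:-→d22:- -> H0
  add 0.0.0.0/3 -> H0 at depth 3
  lookup 126.240.49.32: bits 011111101111 walk d0:H1→d1:-→d2:-→d3:-→d4:-→d5:-→d6:-→d7:-→d8:-→d9:-→d10:-→d11:-→d12:H3 -> H3
  lookup 126.253.192.5: bits 0111111011111101110000 walk d0:H1→d1:-→d2:-→d3:-→d4:-→d5:-→d6:-→d7:-→d8:-→d9:-→d10:-→d11:-→d12:H3→d13:-→d14:-→d15:-→d16:-→d17:-→d18:-→d19:-→d20:H0→d21:-→d22:- -> H0
  lookup 151.252.42.46: bits 1 walk d0:H1→d1:- -> H1
  add 1.105.160.0/19 -> H2 at depth 19
  lookup 126.253.193.0: bits 0111111011111101110000 walk d0:H1→d1:-→d2:-→d3:-→d4:-→d5:-→d6:-→d7:-→d8:-→d9:-→d10:-→d11:-→d12:H3→d13:-→d14:-→d15:-→d16:-→d17:-→d18:-→d19:-→d20:H0→d21:-→d22:- -> H0
  lookup 3.133.45.64: bits 000000 walk d0:H1→d1:-→d2:-→d3:H0→d4:-→d5:-→d6:- -> H0
  add 126.253.192.0/20 -> H2 at depth 20
  lookup 1.105.160.28: bits 0000000101101001101 walk d0:H1→d1:-→d2:-→d3:H0→d4:-→d5:-→d6:-→d7:-→d8:-→d9:-→d10:-→d11:-→d12:-→d13:-→d14:-→d15:-→d16:-→d17:-→d18:-→d19:H2 -> H2
  del 126.253.192.0/20 (clear depth 20)
  del 1.105.191.224/28 (clear depth 28)
  add 0.0.0.0/0 -> H3 at depth 0
  lookup 1.105.191.239: bits 00000001011010011011111111101111 walk d0:H3→d1:-→d2:-→d3:H0→d4:-→d5:-→d6:-→d7:-→d8:-→d9:-→d10:-→d11:-→d12:-→d13:-→d14:-→d15:-→d16:-→d17:-→d18:-→d19:H2→d20:-→d21:-→d22:-→d23:-→d24:-→d25:-→d26:-→d27:-→d28:-→d29:-→d30:-→d31:-→d32:H1 -> H1

== LOOKUPS ==
["H3","H1","H3","H3","H0","H3","H0","H1","H0","H0","H2","H1"]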